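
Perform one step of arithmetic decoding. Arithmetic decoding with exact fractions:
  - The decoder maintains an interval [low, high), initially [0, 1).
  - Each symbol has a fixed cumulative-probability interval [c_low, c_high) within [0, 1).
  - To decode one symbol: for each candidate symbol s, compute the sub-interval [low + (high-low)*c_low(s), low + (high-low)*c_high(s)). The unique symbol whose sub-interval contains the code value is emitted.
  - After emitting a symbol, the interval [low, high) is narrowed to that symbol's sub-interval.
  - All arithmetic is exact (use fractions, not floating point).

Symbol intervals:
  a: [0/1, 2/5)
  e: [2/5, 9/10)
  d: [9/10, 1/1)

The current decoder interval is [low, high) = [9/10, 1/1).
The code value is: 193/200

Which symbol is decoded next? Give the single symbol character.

Interval width = high − low = 1/1 − 9/10 = 1/10
Scaled code = (code − low) / width = (193/200 − 9/10) / 1/10 = 13/20
  a: [0/1, 2/5) 
  e: [2/5, 9/10) ← scaled code falls here ✓
  d: [9/10, 1/1) 

Answer: e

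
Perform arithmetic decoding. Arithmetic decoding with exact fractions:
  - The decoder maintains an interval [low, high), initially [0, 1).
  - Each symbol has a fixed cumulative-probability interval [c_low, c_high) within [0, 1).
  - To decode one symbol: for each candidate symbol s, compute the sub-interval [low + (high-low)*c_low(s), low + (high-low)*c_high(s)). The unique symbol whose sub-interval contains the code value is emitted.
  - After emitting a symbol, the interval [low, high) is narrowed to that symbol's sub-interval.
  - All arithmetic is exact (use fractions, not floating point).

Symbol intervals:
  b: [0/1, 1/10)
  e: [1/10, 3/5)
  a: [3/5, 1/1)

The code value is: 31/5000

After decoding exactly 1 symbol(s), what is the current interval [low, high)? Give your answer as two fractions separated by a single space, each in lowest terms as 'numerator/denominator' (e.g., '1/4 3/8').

Answer: 0/1 1/10

Derivation:
Step 1: interval [0/1, 1/1), width = 1/1 - 0/1 = 1/1
  'b': [0/1 + 1/1*0/1, 0/1 + 1/1*1/10) = [0/1, 1/10) <- contains code 31/5000
  'e': [0/1 + 1/1*1/10, 0/1 + 1/1*3/5) = [1/10, 3/5)
  'a': [0/1 + 1/1*3/5, 0/1 + 1/1*1/1) = [3/5, 1/1)
  emit 'b', narrow to [0/1, 1/10)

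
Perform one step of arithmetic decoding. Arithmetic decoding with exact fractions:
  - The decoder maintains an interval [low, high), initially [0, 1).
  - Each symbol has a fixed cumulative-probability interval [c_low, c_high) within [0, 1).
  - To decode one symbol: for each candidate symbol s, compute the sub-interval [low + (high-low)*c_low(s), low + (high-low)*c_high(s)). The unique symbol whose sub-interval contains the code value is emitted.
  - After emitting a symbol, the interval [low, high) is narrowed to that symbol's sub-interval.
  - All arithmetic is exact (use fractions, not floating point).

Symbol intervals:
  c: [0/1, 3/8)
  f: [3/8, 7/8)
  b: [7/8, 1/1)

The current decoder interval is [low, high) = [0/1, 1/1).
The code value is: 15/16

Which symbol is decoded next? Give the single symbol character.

Interval width = high − low = 1/1 − 0/1 = 1/1
Scaled code = (code − low) / width = (15/16 − 0/1) / 1/1 = 15/16
  c: [0/1, 3/8) 
  f: [3/8, 7/8) 
  b: [7/8, 1/1) ← scaled code falls here ✓

Answer: b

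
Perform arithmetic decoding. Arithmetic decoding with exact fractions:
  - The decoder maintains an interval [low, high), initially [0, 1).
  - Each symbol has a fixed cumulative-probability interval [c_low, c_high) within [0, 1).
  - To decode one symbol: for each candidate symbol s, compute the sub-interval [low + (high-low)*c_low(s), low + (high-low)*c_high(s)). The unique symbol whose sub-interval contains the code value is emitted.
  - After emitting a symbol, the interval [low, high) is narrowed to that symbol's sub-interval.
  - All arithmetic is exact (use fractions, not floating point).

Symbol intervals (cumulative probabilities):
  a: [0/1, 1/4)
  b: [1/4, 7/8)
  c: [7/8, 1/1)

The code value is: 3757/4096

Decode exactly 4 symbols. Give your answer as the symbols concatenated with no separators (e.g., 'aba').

Step 1: interval [0/1, 1/1), width = 1/1 - 0/1 = 1/1
  'a': [0/1 + 1/1*0/1, 0/1 + 1/1*1/4) = [0/1, 1/4)
  'b': [0/1 + 1/1*1/4, 0/1 + 1/1*7/8) = [1/4, 7/8)
  'c': [0/1 + 1/1*7/8, 0/1 + 1/1*1/1) = [7/8, 1/1) <- contains code 3757/4096
  emit 'c', narrow to [7/8, 1/1)
Step 2: interval [7/8, 1/1), width = 1/1 - 7/8 = 1/8
  'a': [7/8 + 1/8*0/1, 7/8 + 1/8*1/4) = [7/8, 29/32)
  'b': [7/8 + 1/8*1/4, 7/8 + 1/8*7/8) = [29/32, 63/64) <- contains code 3757/4096
  'c': [7/8 + 1/8*7/8, 7/8 + 1/8*1/1) = [63/64, 1/1)
  emit 'b', narrow to [29/32, 63/64)
Step 3: interval [29/32, 63/64), width = 63/64 - 29/32 = 5/64
  'a': [29/32 + 5/64*0/1, 29/32 + 5/64*1/4) = [29/32, 237/256) <- contains code 3757/4096
  'b': [29/32 + 5/64*1/4, 29/32 + 5/64*7/8) = [237/256, 499/512)
  'c': [29/32 + 5/64*7/8, 29/32 + 5/64*1/1) = [499/512, 63/64)
  emit 'a', narrow to [29/32, 237/256)
Step 4: interval [29/32, 237/256), width = 237/256 - 29/32 = 5/256
  'a': [29/32 + 5/256*0/1, 29/32 + 5/256*1/4) = [29/32, 933/1024)
  'b': [29/32 + 5/256*1/4, 29/32 + 5/256*7/8) = [933/1024, 1891/2048) <- contains code 3757/4096
  'c': [29/32 + 5/256*7/8, 29/32 + 5/256*1/1) = [1891/2048, 237/256)
  emit 'b', narrow to [933/1024, 1891/2048)

Answer: cbab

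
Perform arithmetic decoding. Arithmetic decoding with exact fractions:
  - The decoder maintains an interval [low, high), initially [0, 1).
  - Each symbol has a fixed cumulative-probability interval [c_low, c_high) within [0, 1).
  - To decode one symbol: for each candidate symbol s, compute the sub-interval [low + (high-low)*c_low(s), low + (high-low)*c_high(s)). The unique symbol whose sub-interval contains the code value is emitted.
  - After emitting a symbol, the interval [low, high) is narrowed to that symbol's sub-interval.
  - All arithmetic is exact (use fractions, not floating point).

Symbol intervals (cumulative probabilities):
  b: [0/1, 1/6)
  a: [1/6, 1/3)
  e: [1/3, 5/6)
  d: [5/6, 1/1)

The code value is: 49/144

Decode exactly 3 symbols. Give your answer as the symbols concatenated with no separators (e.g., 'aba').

Answer: ebb

Derivation:
Step 1: interval [0/1, 1/1), width = 1/1 - 0/1 = 1/1
  'b': [0/1 + 1/1*0/1, 0/1 + 1/1*1/6) = [0/1, 1/6)
  'a': [0/1 + 1/1*1/6, 0/1 + 1/1*1/3) = [1/6, 1/3)
  'e': [0/1 + 1/1*1/3, 0/1 + 1/1*5/6) = [1/3, 5/6) <- contains code 49/144
  'd': [0/1 + 1/1*5/6, 0/1 + 1/1*1/1) = [5/6, 1/1)
  emit 'e', narrow to [1/3, 5/6)
Step 2: interval [1/3, 5/6), width = 5/6 - 1/3 = 1/2
  'b': [1/3 + 1/2*0/1, 1/3 + 1/2*1/6) = [1/3, 5/12) <- contains code 49/144
  'a': [1/3 + 1/2*1/6, 1/3 + 1/2*1/3) = [5/12, 1/2)
  'e': [1/3 + 1/2*1/3, 1/3 + 1/2*5/6) = [1/2, 3/4)
  'd': [1/3 + 1/2*5/6, 1/3 + 1/2*1/1) = [3/4, 5/6)
  emit 'b', narrow to [1/3, 5/12)
Step 3: interval [1/3, 5/12), width = 5/12 - 1/3 = 1/12
  'b': [1/3 + 1/12*0/1, 1/3 + 1/12*1/6) = [1/3, 25/72) <- contains code 49/144
  'a': [1/3 + 1/12*1/6, 1/3 + 1/12*1/3) = [25/72, 13/36)
  'e': [1/3 + 1/12*1/3, 1/3 + 1/12*5/6) = [13/36, 29/72)
  'd': [1/3 + 1/12*5/6, 1/3 + 1/12*1/1) = [29/72, 5/12)
  emit 'b', narrow to [1/3, 25/72)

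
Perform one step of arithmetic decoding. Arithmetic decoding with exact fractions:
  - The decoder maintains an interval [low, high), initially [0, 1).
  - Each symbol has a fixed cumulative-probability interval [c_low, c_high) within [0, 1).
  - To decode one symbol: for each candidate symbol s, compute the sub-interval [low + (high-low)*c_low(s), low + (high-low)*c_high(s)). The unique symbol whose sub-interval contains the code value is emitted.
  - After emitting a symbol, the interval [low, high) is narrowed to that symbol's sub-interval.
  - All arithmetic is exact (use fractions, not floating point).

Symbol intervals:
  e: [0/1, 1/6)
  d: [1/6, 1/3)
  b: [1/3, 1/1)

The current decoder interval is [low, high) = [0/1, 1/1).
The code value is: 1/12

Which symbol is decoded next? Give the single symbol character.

Interval width = high − low = 1/1 − 0/1 = 1/1
Scaled code = (code − low) / width = (1/12 − 0/1) / 1/1 = 1/12
  e: [0/1, 1/6) ← scaled code falls here ✓
  d: [1/6, 1/3) 
  b: [1/3, 1/1) 

Answer: e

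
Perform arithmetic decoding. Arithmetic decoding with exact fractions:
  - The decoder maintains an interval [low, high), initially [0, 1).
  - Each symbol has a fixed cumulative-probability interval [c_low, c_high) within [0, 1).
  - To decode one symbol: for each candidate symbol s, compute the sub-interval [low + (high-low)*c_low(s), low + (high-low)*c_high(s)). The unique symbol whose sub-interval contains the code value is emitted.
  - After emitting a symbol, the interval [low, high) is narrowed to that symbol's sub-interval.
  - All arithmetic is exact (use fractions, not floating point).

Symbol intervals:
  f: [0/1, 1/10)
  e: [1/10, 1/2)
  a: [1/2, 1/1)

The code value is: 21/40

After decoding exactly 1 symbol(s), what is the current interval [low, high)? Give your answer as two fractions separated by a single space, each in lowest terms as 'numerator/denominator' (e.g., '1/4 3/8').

Answer: 1/2 1/1

Derivation:
Step 1: interval [0/1, 1/1), width = 1/1 - 0/1 = 1/1
  'f': [0/1 + 1/1*0/1, 0/1 + 1/1*1/10) = [0/1, 1/10)
  'e': [0/1 + 1/1*1/10, 0/1 + 1/1*1/2) = [1/10, 1/2)
  'a': [0/1 + 1/1*1/2, 0/1 + 1/1*1/1) = [1/2, 1/1) <- contains code 21/40
  emit 'a', narrow to [1/2, 1/1)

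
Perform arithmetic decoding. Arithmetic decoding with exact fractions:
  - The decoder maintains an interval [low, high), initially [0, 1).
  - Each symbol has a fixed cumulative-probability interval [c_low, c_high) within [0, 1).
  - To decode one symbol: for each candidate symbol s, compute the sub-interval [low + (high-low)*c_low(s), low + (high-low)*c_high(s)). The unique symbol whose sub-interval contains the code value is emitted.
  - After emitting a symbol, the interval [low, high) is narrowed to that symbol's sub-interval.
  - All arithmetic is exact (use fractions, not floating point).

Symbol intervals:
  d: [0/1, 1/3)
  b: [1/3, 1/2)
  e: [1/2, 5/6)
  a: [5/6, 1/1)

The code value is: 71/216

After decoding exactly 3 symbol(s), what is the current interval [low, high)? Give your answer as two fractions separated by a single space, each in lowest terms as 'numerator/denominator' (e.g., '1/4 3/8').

Step 1: interval [0/1, 1/1), width = 1/1 - 0/1 = 1/1
  'd': [0/1 + 1/1*0/1, 0/1 + 1/1*1/3) = [0/1, 1/3) <- contains code 71/216
  'b': [0/1 + 1/1*1/3, 0/1 + 1/1*1/2) = [1/3, 1/2)
  'e': [0/1 + 1/1*1/2, 0/1 + 1/1*5/6) = [1/2, 5/6)
  'a': [0/1 + 1/1*5/6, 0/1 + 1/1*1/1) = [5/6, 1/1)
  emit 'd', narrow to [0/1, 1/3)
Step 2: interval [0/1, 1/3), width = 1/3 - 0/1 = 1/3
  'd': [0/1 + 1/3*0/1, 0/1 + 1/3*1/3) = [0/1, 1/9)
  'b': [0/1 + 1/3*1/3, 0/1 + 1/3*1/2) = [1/9, 1/6)
  'e': [0/1 + 1/3*1/2, 0/1 + 1/3*5/6) = [1/6, 5/18)
  'a': [0/1 + 1/3*5/6, 0/1 + 1/3*1/1) = [5/18, 1/3) <- contains code 71/216
  emit 'a', narrow to [5/18, 1/3)
Step 3: interval [5/18, 1/3), width = 1/3 - 5/18 = 1/18
  'd': [5/18 + 1/18*0/1, 5/18 + 1/18*1/3) = [5/18, 8/27)
  'b': [5/18 + 1/18*1/3, 5/18 + 1/18*1/2) = [8/27, 11/36)
  'e': [5/18 + 1/18*1/2, 5/18 + 1/18*5/6) = [11/36, 35/108)
  'a': [5/18 + 1/18*5/6, 5/18 + 1/18*1/1) = [35/108, 1/3) <- contains code 71/216
  emit 'a', narrow to [35/108, 1/3)

Answer: 35/108 1/3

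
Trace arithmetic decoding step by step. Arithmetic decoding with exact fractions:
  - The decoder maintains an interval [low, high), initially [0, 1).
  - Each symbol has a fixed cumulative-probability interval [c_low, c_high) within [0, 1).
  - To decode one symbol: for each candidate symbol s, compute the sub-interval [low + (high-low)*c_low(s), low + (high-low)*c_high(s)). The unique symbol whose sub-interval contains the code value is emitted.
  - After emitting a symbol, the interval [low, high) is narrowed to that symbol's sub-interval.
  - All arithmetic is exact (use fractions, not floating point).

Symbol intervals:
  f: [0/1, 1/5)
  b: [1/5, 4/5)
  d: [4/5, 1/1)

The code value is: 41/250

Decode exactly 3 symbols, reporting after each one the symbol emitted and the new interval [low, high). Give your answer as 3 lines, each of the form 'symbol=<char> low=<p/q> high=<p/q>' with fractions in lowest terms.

Step 1: interval [0/1, 1/1), width = 1/1 - 0/1 = 1/1
  'f': [0/1 + 1/1*0/1, 0/1 + 1/1*1/5) = [0/1, 1/5) <- contains code 41/250
  'b': [0/1 + 1/1*1/5, 0/1 + 1/1*4/5) = [1/5, 4/5)
  'd': [0/1 + 1/1*4/5, 0/1 + 1/1*1/1) = [4/5, 1/1)
  emit 'f', narrow to [0/1, 1/5)
Step 2: interval [0/1, 1/5), width = 1/5 - 0/1 = 1/5
  'f': [0/1 + 1/5*0/1, 0/1 + 1/5*1/5) = [0/1, 1/25)
  'b': [0/1 + 1/5*1/5, 0/1 + 1/5*4/5) = [1/25, 4/25)
  'd': [0/1 + 1/5*4/5, 0/1 + 1/5*1/1) = [4/25, 1/5) <- contains code 41/250
  emit 'd', narrow to [4/25, 1/5)
Step 3: interval [4/25, 1/5), width = 1/5 - 4/25 = 1/25
  'f': [4/25 + 1/25*0/1, 4/25 + 1/25*1/5) = [4/25, 21/125) <- contains code 41/250
  'b': [4/25 + 1/25*1/5, 4/25 + 1/25*4/5) = [21/125, 24/125)
  'd': [4/25 + 1/25*4/5, 4/25 + 1/25*1/1) = [24/125, 1/5)
  emit 'f', narrow to [4/25, 21/125)

Answer: symbol=f low=0/1 high=1/5
symbol=d low=4/25 high=1/5
symbol=f low=4/25 high=21/125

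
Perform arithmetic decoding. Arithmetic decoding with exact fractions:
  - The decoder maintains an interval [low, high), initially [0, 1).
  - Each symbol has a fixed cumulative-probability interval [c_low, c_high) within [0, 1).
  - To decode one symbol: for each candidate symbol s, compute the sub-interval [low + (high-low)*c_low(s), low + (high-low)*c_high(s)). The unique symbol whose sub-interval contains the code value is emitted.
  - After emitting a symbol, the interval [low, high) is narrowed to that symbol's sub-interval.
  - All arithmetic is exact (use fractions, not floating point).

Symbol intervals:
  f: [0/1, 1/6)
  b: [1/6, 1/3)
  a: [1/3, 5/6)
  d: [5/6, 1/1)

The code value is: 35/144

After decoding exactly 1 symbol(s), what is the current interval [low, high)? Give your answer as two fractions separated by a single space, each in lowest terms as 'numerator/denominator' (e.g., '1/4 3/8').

Answer: 1/6 1/3

Derivation:
Step 1: interval [0/1, 1/1), width = 1/1 - 0/1 = 1/1
  'f': [0/1 + 1/1*0/1, 0/1 + 1/1*1/6) = [0/1, 1/6)
  'b': [0/1 + 1/1*1/6, 0/1 + 1/1*1/3) = [1/6, 1/3) <- contains code 35/144
  'a': [0/1 + 1/1*1/3, 0/1 + 1/1*5/6) = [1/3, 5/6)
  'd': [0/1 + 1/1*5/6, 0/1 + 1/1*1/1) = [5/6, 1/1)
  emit 'b', narrow to [1/6, 1/3)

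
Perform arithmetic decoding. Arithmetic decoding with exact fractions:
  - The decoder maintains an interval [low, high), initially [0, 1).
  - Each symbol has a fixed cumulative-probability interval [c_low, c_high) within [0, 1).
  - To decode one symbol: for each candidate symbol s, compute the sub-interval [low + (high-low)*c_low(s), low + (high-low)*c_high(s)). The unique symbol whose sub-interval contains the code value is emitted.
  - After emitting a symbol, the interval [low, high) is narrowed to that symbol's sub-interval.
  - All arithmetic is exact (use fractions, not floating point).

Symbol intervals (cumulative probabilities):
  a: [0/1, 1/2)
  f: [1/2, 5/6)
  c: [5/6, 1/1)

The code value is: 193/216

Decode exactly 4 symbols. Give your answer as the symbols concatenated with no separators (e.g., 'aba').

Answer: caff

Derivation:
Step 1: interval [0/1, 1/1), width = 1/1 - 0/1 = 1/1
  'a': [0/1 + 1/1*0/1, 0/1 + 1/1*1/2) = [0/1, 1/2)
  'f': [0/1 + 1/1*1/2, 0/1 + 1/1*5/6) = [1/2, 5/6)
  'c': [0/1 + 1/1*5/6, 0/1 + 1/1*1/1) = [5/6, 1/1) <- contains code 193/216
  emit 'c', narrow to [5/6, 1/1)
Step 2: interval [5/6, 1/1), width = 1/1 - 5/6 = 1/6
  'a': [5/6 + 1/6*0/1, 5/6 + 1/6*1/2) = [5/6, 11/12) <- contains code 193/216
  'f': [5/6 + 1/6*1/2, 5/6 + 1/6*5/6) = [11/12, 35/36)
  'c': [5/6 + 1/6*5/6, 5/6 + 1/6*1/1) = [35/36, 1/1)
  emit 'a', narrow to [5/6, 11/12)
Step 3: interval [5/6, 11/12), width = 11/12 - 5/6 = 1/12
  'a': [5/6 + 1/12*0/1, 5/6 + 1/12*1/2) = [5/6, 7/8)
  'f': [5/6 + 1/12*1/2, 5/6 + 1/12*5/6) = [7/8, 65/72) <- contains code 193/216
  'c': [5/6 + 1/12*5/6, 5/6 + 1/12*1/1) = [65/72, 11/12)
  emit 'f', narrow to [7/8, 65/72)
Step 4: interval [7/8, 65/72), width = 65/72 - 7/8 = 1/36
  'a': [7/8 + 1/36*0/1, 7/8 + 1/36*1/2) = [7/8, 8/9)
  'f': [7/8 + 1/36*1/2, 7/8 + 1/36*5/6) = [8/9, 97/108) <- contains code 193/216
  'c': [7/8 + 1/36*5/6, 7/8 + 1/36*1/1) = [97/108, 65/72)
  emit 'f', narrow to [8/9, 97/108)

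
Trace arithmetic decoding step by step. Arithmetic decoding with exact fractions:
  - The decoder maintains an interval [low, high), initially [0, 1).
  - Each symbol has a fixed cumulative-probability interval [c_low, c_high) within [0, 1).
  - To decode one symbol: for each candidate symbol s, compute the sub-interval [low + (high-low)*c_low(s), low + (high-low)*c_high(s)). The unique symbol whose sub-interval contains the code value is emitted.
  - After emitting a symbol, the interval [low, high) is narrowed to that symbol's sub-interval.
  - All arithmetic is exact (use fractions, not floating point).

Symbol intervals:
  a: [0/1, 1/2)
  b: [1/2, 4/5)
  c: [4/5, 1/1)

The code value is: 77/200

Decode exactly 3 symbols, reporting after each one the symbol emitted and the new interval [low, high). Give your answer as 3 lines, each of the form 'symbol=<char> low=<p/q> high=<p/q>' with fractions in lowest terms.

Step 1: interval [0/1, 1/1), width = 1/1 - 0/1 = 1/1
  'a': [0/1 + 1/1*0/1, 0/1 + 1/1*1/2) = [0/1, 1/2) <- contains code 77/200
  'b': [0/1 + 1/1*1/2, 0/1 + 1/1*4/5) = [1/2, 4/5)
  'c': [0/1 + 1/1*4/5, 0/1 + 1/1*1/1) = [4/5, 1/1)
  emit 'a', narrow to [0/1, 1/2)
Step 2: interval [0/1, 1/2), width = 1/2 - 0/1 = 1/2
  'a': [0/1 + 1/2*0/1, 0/1 + 1/2*1/2) = [0/1, 1/4)
  'b': [0/1 + 1/2*1/2, 0/1 + 1/2*4/5) = [1/4, 2/5) <- contains code 77/200
  'c': [0/1 + 1/2*4/5, 0/1 + 1/2*1/1) = [2/5, 1/2)
  emit 'b', narrow to [1/4, 2/5)
Step 3: interval [1/4, 2/5), width = 2/5 - 1/4 = 3/20
  'a': [1/4 + 3/20*0/1, 1/4 + 3/20*1/2) = [1/4, 13/40)
  'b': [1/4 + 3/20*1/2, 1/4 + 3/20*4/5) = [13/40, 37/100)
  'c': [1/4 + 3/20*4/5, 1/4 + 3/20*1/1) = [37/100, 2/5) <- contains code 77/200
  emit 'c', narrow to [37/100, 2/5)

Answer: symbol=a low=0/1 high=1/2
symbol=b low=1/4 high=2/5
symbol=c low=37/100 high=2/5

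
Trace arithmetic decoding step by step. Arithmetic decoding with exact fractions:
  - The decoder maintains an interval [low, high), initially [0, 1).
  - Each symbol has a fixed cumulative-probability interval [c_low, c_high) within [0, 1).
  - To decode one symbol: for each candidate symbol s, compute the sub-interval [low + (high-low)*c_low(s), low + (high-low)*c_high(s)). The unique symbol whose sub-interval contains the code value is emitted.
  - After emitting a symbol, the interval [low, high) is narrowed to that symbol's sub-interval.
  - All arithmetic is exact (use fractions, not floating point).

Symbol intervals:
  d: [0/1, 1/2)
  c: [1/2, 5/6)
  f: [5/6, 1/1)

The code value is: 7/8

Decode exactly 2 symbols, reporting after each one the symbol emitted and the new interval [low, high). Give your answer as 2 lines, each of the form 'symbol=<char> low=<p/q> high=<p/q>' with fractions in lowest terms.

Answer: symbol=f low=5/6 high=1/1
symbol=d low=5/6 high=11/12

Derivation:
Step 1: interval [0/1, 1/1), width = 1/1 - 0/1 = 1/1
  'd': [0/1 + 1/1*0/1, 0/1 + 1/1*1/2) = [0/1, 1/2)
  'c': [0/1 + 1/1*1/2, 0/1 + 1/1*5/6) = [1/2, 5/6)
  'f': [0/1 + 1/1*5/6, 0/1 + 1/1*1/1) = [5/6, 1/1) <- contains code 7/8
  emit 'f', narrow to [5/6, 1/1)
Step 2: interval [5/6, 1/1), width = 1/1 - 5/6 = 1/6
  'd': [5/6 + 1/6*0/1, 5/6 + 1/6*1/2) = [5/6, 11/12) <- contains code 7/8
  'c': [5/6 + 1/6*1/2, 5/6 + 1/6*5/6) = [11/12, 35/36)
  'f': [5/6 + 1/6*5/6, 5/6 + 1/6*1/1) = [35/36, 1/1)
  emit 'd', narrow to [5/6, 11/12)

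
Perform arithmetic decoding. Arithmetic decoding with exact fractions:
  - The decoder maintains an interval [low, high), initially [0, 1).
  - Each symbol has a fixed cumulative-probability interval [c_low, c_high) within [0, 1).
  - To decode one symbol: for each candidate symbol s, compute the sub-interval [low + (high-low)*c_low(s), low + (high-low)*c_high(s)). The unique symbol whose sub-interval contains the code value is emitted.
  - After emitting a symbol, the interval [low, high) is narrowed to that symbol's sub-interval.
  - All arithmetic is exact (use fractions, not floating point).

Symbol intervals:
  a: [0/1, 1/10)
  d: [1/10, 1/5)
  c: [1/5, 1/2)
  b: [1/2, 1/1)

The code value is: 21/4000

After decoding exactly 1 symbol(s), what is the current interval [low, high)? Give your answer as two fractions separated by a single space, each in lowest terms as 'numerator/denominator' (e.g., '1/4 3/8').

Answer: 0/1 1/10

Derivation:
Step 1: interval [0/1, 1/1), width = 1/1 - 0/1 = 1/1
  'a': [0/1 + 1/1*0/1, 0/1 + 1/1*1/10) = [0/1, 1/10) <- contains code 21/4000
  'd': [0/1 + 1/1*1/10, 0/1 + 1/1*1/5) = [1/10, 1/5)
  'c': [0/1 + 1/1*1/5, 0/1 + 1/1*1/2) = [1/5, 1/2)
  'b': [0/1 + 1/1*1/2, 0/1 + 1/1*1/1) = [1/2, 1/1)
  emit 'a', narrow to [0/1, 1/10)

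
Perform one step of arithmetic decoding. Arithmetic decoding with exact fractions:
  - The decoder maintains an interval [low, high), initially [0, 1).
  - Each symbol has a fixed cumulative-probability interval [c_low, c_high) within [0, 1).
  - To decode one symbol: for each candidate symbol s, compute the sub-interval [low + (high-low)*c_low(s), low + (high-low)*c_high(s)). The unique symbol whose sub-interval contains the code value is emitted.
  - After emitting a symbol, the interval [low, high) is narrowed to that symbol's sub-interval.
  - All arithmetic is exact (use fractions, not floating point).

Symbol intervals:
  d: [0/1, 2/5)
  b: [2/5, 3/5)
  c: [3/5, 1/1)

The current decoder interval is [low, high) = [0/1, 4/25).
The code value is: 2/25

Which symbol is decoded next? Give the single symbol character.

Answer: b

Derivation:
Interval width = high − low = 4/25 − 0/1 = 4/25
Scaled code = (code − low) / width = (2/25 − 0/1) / 4/25 = 1/2
  d: [0/1, 2/5) 
  b: [2/5, 3/5) ← scaled code falls here ✓
  c: [3/5, 1/1) 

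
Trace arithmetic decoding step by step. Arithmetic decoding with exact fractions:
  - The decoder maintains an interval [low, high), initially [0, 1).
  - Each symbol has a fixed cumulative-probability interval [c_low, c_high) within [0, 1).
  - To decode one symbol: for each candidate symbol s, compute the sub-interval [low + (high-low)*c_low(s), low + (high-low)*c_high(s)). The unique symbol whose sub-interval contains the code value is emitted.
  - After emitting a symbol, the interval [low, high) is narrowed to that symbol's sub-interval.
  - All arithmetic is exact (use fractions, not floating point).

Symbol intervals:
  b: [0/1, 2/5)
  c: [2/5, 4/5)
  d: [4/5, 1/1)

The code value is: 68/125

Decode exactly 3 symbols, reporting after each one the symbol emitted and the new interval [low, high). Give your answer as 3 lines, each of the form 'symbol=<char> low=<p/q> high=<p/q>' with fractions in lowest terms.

Step 1: interval [0/1, 1/1), width = 1/1 - 0/1 = 1/1
  'b': [0/1 + 1/1*0/1, 0/1 + 1/1*2/5) = [0/1, 2/5)
  'c': [0/1 + 1/1*2/5, 0/1 + 1/1*4/5) = [2/5, 4/5) <- contains code 68/125
  'd': [0/1 + 1/1*4/5, 0/1 + 1/1*1/1) = [4/5, 1/1)
  emit 'c', narrow to [2/5, 4/5)
Step 2: interval [2/5, 4/5), width = 4/5 - 2/5 = 2/5
  'b': [2/5 + 2/5*0/1, 2/5 + 2/5*2/5) = [2/5, 14/25) <- contains code 68/125
  'c': [2/5 + 2/5*2/5, 2/5 + 2/5*4/5) = [14/25, 18/25)
  'd': [2/5 + 2/5*4/5, 2/5 + 2/5*1/1) = [18/25, 4/5)
  emit 'b', narrow to [2/5, 14/25)
Step 3: interval [2/5, 14/25), width = 14/25 - 2/5 = 4/25
  'b': [2/5 + 4/25*0/1, 2/5 + 4/25*2/5) = [2/5, 58/125)
  'c': [2/5 + 4/25*2/5, 2/5 + 4/25*4/5) = [58/125, 66/125)
  'd': [2/5 + 4/25*4/5, 2/5 + 4/25*1/1) = [66/125, 14/25) <- contains code 68/125
  emit 'd', narrow to [66/125, 14/25)

Answer: symbol=c low=2/5 high=4/5
symbol=b low=2/5 high=14/25
symbol=d low=66/125 high=14/25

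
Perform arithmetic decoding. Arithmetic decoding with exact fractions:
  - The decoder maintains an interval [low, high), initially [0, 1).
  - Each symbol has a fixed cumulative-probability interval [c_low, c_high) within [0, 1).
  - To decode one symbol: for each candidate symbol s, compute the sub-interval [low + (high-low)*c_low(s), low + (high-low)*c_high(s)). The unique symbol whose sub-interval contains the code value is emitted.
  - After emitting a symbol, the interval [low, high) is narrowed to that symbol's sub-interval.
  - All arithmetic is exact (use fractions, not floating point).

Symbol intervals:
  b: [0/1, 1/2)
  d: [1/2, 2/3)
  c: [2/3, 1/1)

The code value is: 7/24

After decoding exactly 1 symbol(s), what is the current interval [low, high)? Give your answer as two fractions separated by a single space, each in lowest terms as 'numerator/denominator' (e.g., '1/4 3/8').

Answer: 0/1 1/2

Derivation:
Step 1: interval [0/1, 1/1), width = 1/1 - 0/1 = 1/1
  'b': [0/1 + 1/1*0/1, 0/1 + 1/1*1/2) = [0/1, 1/2) <- contains code 7/24
  'd': [0/1 + 1/1*1/2, 0/1 + 1/1*2/3) = [1/2, 2/3)
  'c': [0/1 + 1/1*2/3, 0/1 + 1/1*1/1) = [2/3, 1/1)
  emit 'b', narrow to [0/1, 1/2)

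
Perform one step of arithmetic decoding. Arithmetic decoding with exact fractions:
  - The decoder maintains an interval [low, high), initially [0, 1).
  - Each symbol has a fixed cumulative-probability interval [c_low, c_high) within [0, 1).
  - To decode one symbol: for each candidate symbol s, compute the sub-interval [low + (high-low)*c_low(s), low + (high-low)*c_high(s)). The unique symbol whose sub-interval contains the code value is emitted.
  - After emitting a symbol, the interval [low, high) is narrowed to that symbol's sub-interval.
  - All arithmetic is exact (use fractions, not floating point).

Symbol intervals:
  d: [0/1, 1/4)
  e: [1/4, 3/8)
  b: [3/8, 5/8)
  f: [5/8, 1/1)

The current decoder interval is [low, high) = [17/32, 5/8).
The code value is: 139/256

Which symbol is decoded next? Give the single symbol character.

Interval width = high − low = 5/8 − 17/32 = 3/32
Scaled code = (code − low) / width = (139/256 − 17/32) / 3/32 = 1/8
  d: [0/1, 1/4) ← scaled code falls here ✓
  e: [1/4, 3/8) 
  b: [3/8, 5/8) 
  f: [5/8, 1/1) 

Answer: d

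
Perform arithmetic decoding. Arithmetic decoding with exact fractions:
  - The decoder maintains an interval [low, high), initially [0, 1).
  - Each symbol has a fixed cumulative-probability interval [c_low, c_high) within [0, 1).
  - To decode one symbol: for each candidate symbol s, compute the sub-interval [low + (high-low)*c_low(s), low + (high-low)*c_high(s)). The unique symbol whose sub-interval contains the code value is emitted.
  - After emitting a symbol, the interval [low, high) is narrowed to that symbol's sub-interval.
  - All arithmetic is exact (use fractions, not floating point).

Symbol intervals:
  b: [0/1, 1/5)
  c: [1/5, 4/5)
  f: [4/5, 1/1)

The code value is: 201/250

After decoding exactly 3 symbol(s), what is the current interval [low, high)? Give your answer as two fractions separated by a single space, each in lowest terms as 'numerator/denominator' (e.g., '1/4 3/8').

Step 1: interval [0/1, 1/1), width = 1/1 - 0/1 = 1/1
  'b': [0/1 + 1/1*0/1, 0/1 + 1/1*1/5) = [0/1, 1/5)
  'c': [0/1 + 1/1*1/5, 0/1 + 1/1*4/5) = [1/5, 4/5)
  'f': [0/1 + 1/1*4/5, 0/1 + 1/1*1/1) = [4/5, 1/1) <- contains code 201/250
  emit 'f', narrow to [4/5, 1/1)
Step 2: interval [4/5, 1/1), width = 1/1 - 4/5 = 1/5
  'b': [4/5 + 1/5*0/1, 4/5 + 1/5*1/5) = [4/5, 21/25) <- contains code 201/250
  'c': [4/5 + 1/5*1/5, 4/5 + 1/5*4/5) = [21/25, 24/25)
  'f': [4/5 + 1/5*4/5, 4/5 + 1/5*1/1) = [24/25, 1/1)
  emit 'b', narrow to [4/5, 21/25)
Step 3: interval [4/5, 21/25), width = 21/25 - 4/5 = 1/25
  'b': [4/5 + 1/25*0/1, 4/5 + 1/25*1/5) = [4/5, 101/125) <- contains code 201/250
  'c': [4/5 + 1/25*1/5, 4/5 + 1/25*4/5) = [101/125, 104/125)
  'f': [4/5 + 1/25*4/5, 4/5 + 1/25*1/1) = [104/125, 21/25)
  emit 'b', narrow to [4/5, 101/125)

Answer: 4/5 101/125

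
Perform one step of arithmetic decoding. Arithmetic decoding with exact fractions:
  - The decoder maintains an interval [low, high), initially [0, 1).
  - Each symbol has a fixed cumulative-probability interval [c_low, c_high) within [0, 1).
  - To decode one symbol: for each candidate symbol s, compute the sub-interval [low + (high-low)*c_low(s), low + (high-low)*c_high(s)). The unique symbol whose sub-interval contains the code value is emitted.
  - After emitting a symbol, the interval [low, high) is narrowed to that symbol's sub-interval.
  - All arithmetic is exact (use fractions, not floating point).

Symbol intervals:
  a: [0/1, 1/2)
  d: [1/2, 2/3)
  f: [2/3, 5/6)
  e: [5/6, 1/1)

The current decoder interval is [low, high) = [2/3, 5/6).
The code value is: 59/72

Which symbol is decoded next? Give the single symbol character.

Interval width = high − low = 5/6 − 2/3 = 1/6
Scaled code = (code − low) / width = (59/72 − 2/3) / 1/6 = 11/12
  a: [0/1, 1/2) 
  d: [1/2, 2/3) 
  f: [2/3, 5/6) 
  e: [5/6, 1/1) ← scaled code falls here ✓

Answer: e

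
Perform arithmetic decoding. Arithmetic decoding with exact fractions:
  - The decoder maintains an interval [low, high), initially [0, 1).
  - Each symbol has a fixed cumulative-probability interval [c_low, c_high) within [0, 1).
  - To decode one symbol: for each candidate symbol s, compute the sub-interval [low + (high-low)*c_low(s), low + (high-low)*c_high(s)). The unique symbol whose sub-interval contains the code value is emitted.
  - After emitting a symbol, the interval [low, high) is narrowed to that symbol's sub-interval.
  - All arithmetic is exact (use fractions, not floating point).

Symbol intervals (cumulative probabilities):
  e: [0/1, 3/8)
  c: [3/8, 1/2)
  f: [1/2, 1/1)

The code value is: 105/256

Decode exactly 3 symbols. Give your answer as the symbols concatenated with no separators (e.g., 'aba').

Step 1: interval [0/1, 1/1), width = 1/1 - 0/1 = 1/1
  'e': [0/1 + 1/1*0/1, 0/1 + 1/1*3/8) = [0/1, 3/8)
  'c': [0/1 + 1/1*3/8, 0/1 + 1/1*1/2) = [3/8, 1/2) <- contains code 105/256
  'f': [0/1 + 1/1*1/2, 0/1 + 1/1*1/1) = [1/2, 1/1)
  emit 'c', narrow to [3/8, 1/2)
Step 2: interval [3/8, 1/2), width = 1/2 - 3/8 = 1/8
  'e': [3/8 + 1/8*0/1, 3/8 + 1/8*3/8) = [3/8, 27/64) <- contains code 105/256
  'c': [3/8 + 1/8*3/8, 3/8 + 1/8*1/2) = [27/64, 7/16)
  'f': [3/8 + 1/8*1/2, 3/8 + 1/8*1/1) = [7/16, 1/2)
  emit 'e', narrow to [3/8, 27/64)
Step 3: interval [3/8, 27/64), width = 27/64 - 3/8 = 3/64
  'e': [3/8 + 3/64*0/1, 3/8 + 3/64*3/8) = [3/8, 201/512)
  'c': [3/8 + 3/64*3/8, 3/8 + 3/64*1/2) = [201/512, 51/128)
  'f': [3/8 + 3/64*1/2, 3/8 + 3/64*1/1) = [51/128, 27/64) <- contains code 105/256
  emit 'f', narrow to [51/128, 27/64)

Answer: cef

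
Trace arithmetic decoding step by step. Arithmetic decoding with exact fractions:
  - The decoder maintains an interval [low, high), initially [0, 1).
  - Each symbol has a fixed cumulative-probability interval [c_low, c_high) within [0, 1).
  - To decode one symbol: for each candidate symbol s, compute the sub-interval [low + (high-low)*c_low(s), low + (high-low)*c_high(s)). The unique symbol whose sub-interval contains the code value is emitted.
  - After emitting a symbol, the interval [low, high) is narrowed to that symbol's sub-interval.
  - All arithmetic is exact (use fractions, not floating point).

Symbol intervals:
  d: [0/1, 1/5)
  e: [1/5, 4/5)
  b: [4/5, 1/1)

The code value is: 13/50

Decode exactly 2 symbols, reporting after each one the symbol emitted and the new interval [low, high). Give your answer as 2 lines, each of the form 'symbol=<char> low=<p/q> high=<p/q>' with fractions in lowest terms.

Answer: symbol=e low=1/5 high=4/5
symbol=d low=1/5 high=8/25

Derivation:
Step 1: interval [0/1, 1/1), width = 1/1 - 0/1 = 1/1
  'd': [0/1 + 1/1*0/1, 0/1 + 1/1*1/5) = [0/1, 1/5)
  'e': [0/1 + 1/1*1/5, 0/1 + 1/1*4/5) = [1/5, 4/5) <- contains code 13/50
  'b': [0/1 + 1/1*4/5, 0/1 + 1/1*1/1) = [4/5, 1/1)
  emit 'e', narrow to [1/5, 4/5)
Step 2: interval [1/5, 4/5), width = 4/5 - 1/5 = 3/5
  'd': [1/5 + 3/5*0/1, 1/5 + 3/5*1/5) = [1/5, 8/25) <- contains code 13/50
  'e': [1/5 + 3/5*1/5, 1/5 + 3/5*4/5) = [8/25, 17/25)
  'b': [1/5 + 3/5*4/5, 1/5 + 3/5*1/1) = [17/25, 4/5)
  emit 'd', narrow to [1/5, 8/25)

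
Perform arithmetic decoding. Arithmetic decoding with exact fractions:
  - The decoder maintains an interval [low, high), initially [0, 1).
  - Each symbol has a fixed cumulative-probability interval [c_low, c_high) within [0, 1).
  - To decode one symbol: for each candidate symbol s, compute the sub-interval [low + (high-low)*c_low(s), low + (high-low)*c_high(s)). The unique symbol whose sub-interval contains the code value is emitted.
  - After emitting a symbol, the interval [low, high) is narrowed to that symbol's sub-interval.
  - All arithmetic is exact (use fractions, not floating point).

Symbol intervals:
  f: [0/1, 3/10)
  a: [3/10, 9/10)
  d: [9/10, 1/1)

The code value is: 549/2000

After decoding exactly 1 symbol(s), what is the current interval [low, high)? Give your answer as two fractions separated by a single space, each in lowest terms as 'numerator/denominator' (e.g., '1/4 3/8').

Answer: 0/1 3/10

Derivation:
Step 1: interval [0/1, 1/1), width = 1/1 - 0/1 = 1/1
  'f': [0/1 + 1/1*0/1, 0/1 + 1/1*3/10) = [0/1, 3/10) <- contains code 549/2000
  'a': [0/1 + 1/1*3/10, 0/1 + 1/1*9/10) = [3/10, 9/10)
  'd': [0/1 + 1/1*9/10, 0/1 + 1/1*1/1) = [9/10, 1/1)
  emit 'f', narrow to [0/1, 3/10)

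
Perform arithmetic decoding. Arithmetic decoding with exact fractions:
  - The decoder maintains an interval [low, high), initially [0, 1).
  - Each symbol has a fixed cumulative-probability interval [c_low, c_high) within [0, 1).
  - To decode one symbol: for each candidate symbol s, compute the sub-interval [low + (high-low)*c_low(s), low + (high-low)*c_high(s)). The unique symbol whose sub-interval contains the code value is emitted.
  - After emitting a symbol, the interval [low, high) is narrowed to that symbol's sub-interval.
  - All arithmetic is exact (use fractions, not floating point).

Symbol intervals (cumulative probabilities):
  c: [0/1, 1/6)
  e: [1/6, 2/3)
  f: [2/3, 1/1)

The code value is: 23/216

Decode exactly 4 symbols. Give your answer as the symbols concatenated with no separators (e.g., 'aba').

Step 1: interval [0/1, 1/1), width = 1/1 - 0/1 = 1/1
  'c': [0/1 + 1/1*0/1, 0/1 + 1/1*1/6) = [0/1, 1/6) <- contains code 23/216
  'e': [0/1 + 1/1*1/6, 0/1 + 1/1*2/3) = [1/6, 2/3)
  'f': [0/1 + 1/1*2/3, 0/1 + 1/1*1/1) = [2/3, 1/1)
  emit 'c', narrow to [0/1, 1/6)
Step 2: interval [0/1, 1/6), width = 1/6 - 0/1 = 1/6
  'c': [0/1 + 1/6*0/1, 0/1 + 1/6*1/6) = [0/1, 1/36)
  'e': [0/1 + 1/6*1/6, 0/1 + 1/6*2/3) = [1/36, 1/9) <- contains code 23/216
  'f': [0/1 + 1/6*2/3, 0/1 + 1/6*1/1) = [1/9, 1/6)
  emit 'e', narrow to [1/36, 1/9)
Step 3: interval [1/36, 1/9), width = 1/9 - 1/36 = 1/12
  'c': [1/36 + 1/12*0/1, 1/36 + 1/12*1/6) = [1/36, 1/24)
  'e': [1/36 + 1/12*1/6, 1/36 + 1/12*2/3) = [1/24, 1/12)
  'f': [1/36 + 1/12*2/3, 1/36 + 1/12*1/1) = [1/12, 1/9) <- contains code 23/216
  emit 'f', narrow to [1/12, 1/9)
Step 4: interval [1/12, 1/9), width = 1/9 - 1/12 = 1/36
  'c': [1/12 + 1/36*0/1, 1/12 + 1/36*1/6) = [1/12, 19/216)
  'e': [1/12 + 1/36*1/6, 1/12 + 1/36*2/3) = [19/216, 11/108)
  'f': [1/12 + 1/36*2/3, 1/12 + 1/36*1/1) = [11/108, 1/9) <- contains code 23/216
  emit 'f', narrow to [11/108, 1/9)

Answer: ceff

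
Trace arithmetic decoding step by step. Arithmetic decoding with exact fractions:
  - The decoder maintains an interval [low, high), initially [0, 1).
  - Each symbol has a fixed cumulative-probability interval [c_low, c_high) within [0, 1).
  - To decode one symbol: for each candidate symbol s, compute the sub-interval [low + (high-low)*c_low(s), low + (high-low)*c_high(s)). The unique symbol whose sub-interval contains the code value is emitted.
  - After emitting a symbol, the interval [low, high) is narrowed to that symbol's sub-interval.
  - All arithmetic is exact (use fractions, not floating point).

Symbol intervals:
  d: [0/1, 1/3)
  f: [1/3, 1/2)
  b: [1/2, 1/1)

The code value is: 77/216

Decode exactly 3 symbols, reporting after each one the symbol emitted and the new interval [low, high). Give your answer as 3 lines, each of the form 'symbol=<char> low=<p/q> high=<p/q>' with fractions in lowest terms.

Answer: symbol=f low=1/3 high=1/2
symbol=d low=1/3 high=7/18
symbol=f low=19/54 high=13/36

Derivation:
Step 1: interval [0/1, 1/1), width = 1/1 - 0/1 = 1/1
  'd': [0/1 + 1/1*0/1, 0/1 + 1/1*1/3) = [0/1, 1/3)
  'f': [0/1 + 1/1*1/3, 0/1 + 1/1*1/2) = [1/3, 1/2) <- contains code 77/216
  'b': [0/1 + 1/1*1/2, 0/1 + 1/1*1/1) = [1/2, 1/1)
  emit 'f', narrow to [1/3, 1/2)
Step 2: interval [1/3, 1/2), width = 1/2 - 1/3 = 1/6
  'd': [1/3 + 1/6*0/1, 1/3 + 1/6*1/3) = [1/3, 7/18) <- contains code 77/216
  'f': [1/3 + 1/6*1/3, 1/3 + 1/6*1/2) = [7/18, 5/12)
  'b': [1/3 + 1/6*1/2, 1/3 + 1/6*1/1) = [5/12, 1/2)
  emit 'd', narrow to [1/3, 7/18)
Step 3: interval [1/3, 7/18), width = 7/18 - 1/3 = 1/18
  'd': [1/3 + 1/18*0/1, 1/3 + 1/18*1/3) = [1/3, 19/54)
  'f': [1/3 + 1/18*1/3, 1/3 + 1/18*1/2) = [19/54, 13/36) <- contains code 77/216
  'b': [1/3 + 1/18*1/2, 1/3 + 1/18*1/1) = [13/36, 7/18)
  emit 'f', narrow to [19/54, 13/36)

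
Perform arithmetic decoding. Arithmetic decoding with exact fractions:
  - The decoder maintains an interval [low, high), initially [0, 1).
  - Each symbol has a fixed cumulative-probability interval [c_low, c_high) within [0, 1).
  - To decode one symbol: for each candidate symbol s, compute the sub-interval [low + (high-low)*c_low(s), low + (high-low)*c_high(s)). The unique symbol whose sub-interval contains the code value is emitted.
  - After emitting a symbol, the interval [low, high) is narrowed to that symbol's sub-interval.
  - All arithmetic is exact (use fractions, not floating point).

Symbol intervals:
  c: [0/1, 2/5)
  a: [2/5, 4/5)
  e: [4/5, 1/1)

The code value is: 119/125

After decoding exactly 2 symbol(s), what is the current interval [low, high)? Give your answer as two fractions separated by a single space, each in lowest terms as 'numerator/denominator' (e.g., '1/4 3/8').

Step 1: interval [0/1, 1/1), width = 1/1 - 0/1 = 1/1
  'c': [0/1 + 1/1*0/1, 0/1 + 1/1*2/5) = [0/1, 2/5)
  'a': [0/1 + 1/1*2/5, 0/1 + 1/1*4/5) = [2/5, 4/5)
  'e': [0/1 + 1/1*4/5, 0/1 + 1/1*1/1) = [4/5, 1/1) <- contains code 119/125
  emit 'e', narrow to [4/5, 1/1)
Step 2: interval [4/5, 1/1), width = 1/1 - 4/5 = 1/5
  'c': [4/5 + 1/5*0/1, 4/5 + 1/5*2/5) = [4/5, 22/25)
  'a': [4/5 + 1/5*2/5, 4/5 + 1/5*4/5) = [22/25, 24/25) <- contains code 119/125
  'e': [4/5 + 1/5*4/5, 4/5 + 1/5*1/1) = [24/25, 1/1)
  emit 'a', narrow to [22/25, 24/25)

Answer: 22/25 24/25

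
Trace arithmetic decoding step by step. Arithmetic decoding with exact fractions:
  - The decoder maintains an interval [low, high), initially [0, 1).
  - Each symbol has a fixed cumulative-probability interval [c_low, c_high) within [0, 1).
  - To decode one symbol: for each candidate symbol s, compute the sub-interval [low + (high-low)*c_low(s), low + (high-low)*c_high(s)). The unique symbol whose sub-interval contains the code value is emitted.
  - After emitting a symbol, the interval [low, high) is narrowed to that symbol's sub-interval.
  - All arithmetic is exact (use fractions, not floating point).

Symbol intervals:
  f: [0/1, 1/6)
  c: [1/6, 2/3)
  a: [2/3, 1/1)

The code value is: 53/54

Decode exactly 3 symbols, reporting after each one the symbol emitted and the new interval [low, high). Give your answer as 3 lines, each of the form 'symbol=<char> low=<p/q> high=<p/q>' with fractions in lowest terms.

Step 1: interval [0/1, 1/1), width = 1/1 - 0/1 = 1/1
  'f': [0/1 + 1/1*0/1, 0/1 + 1/1*1/6) = [0/1, 1/6)
  'c': [0/1 + 1/1*1/6, 0/1 + 1/1*2/3) = [1/6, 2/3)
  'a': [0/1 + 1/1*2/3, 0/1 + 1/1*1/1) = [2/3, 1/1) <- contains code 53/54
  emit 'a', narrow to [2/3, 1/1)
Step 2: interval [2/3, 1/1), width = 1/1 - 2/3 = 1/3
  'f': [2/3 + 1/3*0/1, 2/3 + 1/3*1/6) = [2/3, 13/18)
  'c': [2/3 + 1/3*1/6, 2/3 + 1/3*2/3) = [13/18, 8/9)
  'a': [2/3 + 1/3*2/3, 2/3 + 1/3*1/1) = [8/9, 1/1) <- contains code 53/54
  emit 'a', narrow to [8/9, 1/1)
Step 3: interval [8/9, 1/1), width = 1/1 - 8/9 = 1/9
  'f': [8/9 + 1/9*0/1, 8/9 + 1/9*1/6) = [8/9, 49/54)
  'c': [8/9 + 1/9*1/6, 8/9 + 1/9*2/3) = [49/54, 26/27)
  'a': [8/9 + 1/9*2/3, 8/9 + 1/9*1/1) = [26/27, 1/1) <- contains code 53/54
  emit 'a', narrow to [26/27, 1/1)

Answer: symbol=a low=2/3 high=1/1
symbol=a low=8/9 high=1/1
symbol=a low=26/27 high=1/1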